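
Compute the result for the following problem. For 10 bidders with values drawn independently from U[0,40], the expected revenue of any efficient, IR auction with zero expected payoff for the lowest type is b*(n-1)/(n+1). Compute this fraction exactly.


Step 1: By Revenue Equivalence, expected revenue = b*(n-1)/(n+1)
Step 2: Substituting n = 10, b = 40
Step 3: Revenue = 40*(10-1)/(10+1) = 40*9/11
Step 4: Revenue = 360/11

360/11


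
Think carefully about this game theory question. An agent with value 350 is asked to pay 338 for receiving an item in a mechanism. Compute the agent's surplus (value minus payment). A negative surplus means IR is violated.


Step 1: Surplus = value - payment = 350 - 338 = 12
Step 2: IR is satisfied (surplus >= 0)

12


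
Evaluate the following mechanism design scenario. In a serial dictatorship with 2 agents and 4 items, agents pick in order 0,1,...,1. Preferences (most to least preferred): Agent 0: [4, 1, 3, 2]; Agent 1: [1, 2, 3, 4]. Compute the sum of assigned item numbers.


Step 1: Agent 0 picks item 4
Step 2: Agent 1 picks item 1
Step 3: Sum = 4 + 1 = 5

5


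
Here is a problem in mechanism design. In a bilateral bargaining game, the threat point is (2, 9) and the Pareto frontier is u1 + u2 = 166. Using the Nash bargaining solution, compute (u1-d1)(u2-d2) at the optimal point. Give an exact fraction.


Step 1: The Nash solution splits surplus symmetrically above the disagreement point
Step 2: u1 = (total + d1 - d2)/2 = (166 + 2 - 9)/2 = 159/2
Step 3: u2 = (total - d1 + d2)/2 = (166 - 2 + 9)/2 = 173/2
Step 4: Nash product = (159/2 - 2) * (173/2 - 9)
Step 5: = 155/2 * 155/2 = 24025/4

24025/4


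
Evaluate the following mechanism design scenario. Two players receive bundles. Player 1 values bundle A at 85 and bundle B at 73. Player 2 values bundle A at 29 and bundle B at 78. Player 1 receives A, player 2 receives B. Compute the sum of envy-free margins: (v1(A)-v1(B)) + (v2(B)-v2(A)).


Step 1: Player 1's margin = v1(A) - v1(B) = 85 - 73 = 12
Step 2: Player 2's margin = v2(B) - v2(A) = 78 - 29 = 49
Step 3: Total margin = 12 + 49 = 61

61


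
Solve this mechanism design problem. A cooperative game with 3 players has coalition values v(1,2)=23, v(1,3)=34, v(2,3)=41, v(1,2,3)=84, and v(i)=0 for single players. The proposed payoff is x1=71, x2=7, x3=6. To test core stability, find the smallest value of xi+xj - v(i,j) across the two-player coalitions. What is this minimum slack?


Step 1: Slack for coalition (1,2): x1+x2 - v12 = 78 - 23 = 55
Step 2: Slack for coalition (1,3): x1+x3 - v13 = 77 - 34 = 43
Step 3: Slack for coalition (2,3): x2+x3 - v23 = 13 - 41 = -28
Step 4: Minimum slack = min(55, 43, -28) = -28, attained by (2,3); coalition (2,3) can block (slack < 0), so the allocation is not in the core

-28


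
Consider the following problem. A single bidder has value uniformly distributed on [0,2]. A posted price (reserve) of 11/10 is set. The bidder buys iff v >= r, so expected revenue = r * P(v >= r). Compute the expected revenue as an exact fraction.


Step 1: Posted price r = 11/10, value support [0,2]
Step 2: P(v >= r) = (2 - 11/10)/2 = 9/20
Step 3: Expected revenue = r * P(v >= r) = 11/10 * 9/20
Step 4: Revenue = 99/200

99/200


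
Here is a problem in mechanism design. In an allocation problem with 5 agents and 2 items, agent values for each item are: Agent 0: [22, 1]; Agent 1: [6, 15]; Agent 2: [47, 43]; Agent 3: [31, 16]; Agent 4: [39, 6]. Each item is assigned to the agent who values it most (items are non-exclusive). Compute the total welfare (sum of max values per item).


Step 1: For each item, find the maximum value among all agents.
Step 2: Item 0 -> Agent 2 (value 47)
Step 3: Item 1 -> Agent 2 (value 43)
Step 4: Total welfare = 47 + 43 = 90

90


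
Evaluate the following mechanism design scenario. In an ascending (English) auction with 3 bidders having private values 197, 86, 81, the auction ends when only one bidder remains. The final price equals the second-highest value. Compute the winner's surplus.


Step 1: Identify the highest value: 197
Step 2: Identify the second-highest value: 86
Step 3: The final price = second-highest value = 86
Step 4: Surplus = 197 - 86 = 111

111


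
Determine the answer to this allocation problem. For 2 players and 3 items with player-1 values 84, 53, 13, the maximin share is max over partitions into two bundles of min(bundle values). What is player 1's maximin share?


Step 1: Item values = 84, 53, 13
Step 2: Enumerate all 2-bundle partitions and take the smaller bundle:
  Partition 1: {84} vs {53,13} -> bundles 84, 66; min = 66
  Partition 2: {53} vs {84,13} -> bundles 53, 97; min = 53
  Partition 3: {13} vs {84,53} -> bundles 13, 137; min = 13
Step 3: MMS = max(66, 53, 13) = 66

66


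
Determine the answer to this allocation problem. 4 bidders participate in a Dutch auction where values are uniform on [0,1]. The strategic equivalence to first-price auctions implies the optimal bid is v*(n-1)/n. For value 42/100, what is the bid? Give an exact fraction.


Step 1: Dutch auctions are strategically equivalent to first-price auctions
Step 2: The equilibrium bid is b(v) = v*(n-1)/n
Step 3: b = 21/50 * 3/4
Step 4: b = 63/200

63/200


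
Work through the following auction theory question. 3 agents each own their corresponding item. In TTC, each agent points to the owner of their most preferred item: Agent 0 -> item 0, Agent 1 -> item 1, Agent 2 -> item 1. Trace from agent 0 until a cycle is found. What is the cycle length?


Step 1: Trace the pointer graph from agent 0: 0 -> 0
Step 2: A cycle is detected when we revisit agent 0
Step 3: The cycle is: 0 -> 0
Step 4: Cycle length = 1

1


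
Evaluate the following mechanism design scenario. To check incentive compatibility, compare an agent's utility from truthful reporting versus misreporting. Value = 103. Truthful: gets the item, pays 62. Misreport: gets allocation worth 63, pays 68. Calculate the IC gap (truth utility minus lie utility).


Step 1: U(truth) = value - payment = 103 - 62 = 41
Step 2: U(lie) = allocation - payment = 63 - 68 = -5
Step 3: IC gap = 41 - (-5) = 46

46


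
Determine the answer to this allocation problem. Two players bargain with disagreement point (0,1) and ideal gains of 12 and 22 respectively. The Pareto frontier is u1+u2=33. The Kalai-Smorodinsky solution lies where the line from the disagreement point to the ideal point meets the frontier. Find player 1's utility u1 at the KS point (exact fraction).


Step 1: At the KS point, (u1-d1)/r1 = (u2-d2)/r2 = t and u1+u2 = 33
Step 2: u1 = d1 + r1*t and u2 = d2 + r2*t, so (d1 + r1*t) + (d2 + r2*t) = 33
Step 3: t = (33 - 0 - 1)/(12 + 22) = 32/34 = 16/17
Step 4: u1 = d1 + r1*t = 0 + 12 * 16/17 = 192/17
Step 5: (Check: u2 = d2 + r2*t = 369/17; u1+u2 = 192/17 + 369/17 = 33, on the frontier.)

192/17


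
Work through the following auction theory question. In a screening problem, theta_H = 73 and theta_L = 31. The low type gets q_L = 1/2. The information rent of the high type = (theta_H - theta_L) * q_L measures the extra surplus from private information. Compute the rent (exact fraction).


Step 1: theta_H - theta_L = 73 - 31 = 42
Step 2: Information rent = (theta_H - theta_L) * q_L
Step 3: = 42 * 1/2
Step 4: = 21

21


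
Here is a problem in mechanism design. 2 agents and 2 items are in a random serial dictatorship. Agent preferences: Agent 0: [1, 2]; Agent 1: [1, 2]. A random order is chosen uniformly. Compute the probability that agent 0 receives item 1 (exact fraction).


Step 1: Agent 0 wants item 1
Step 2: There are 2 possible orderings of agents
Step 3: In 1 orderings, agent 0 gets item 1
Step 4: Probability = 1/2

1/2


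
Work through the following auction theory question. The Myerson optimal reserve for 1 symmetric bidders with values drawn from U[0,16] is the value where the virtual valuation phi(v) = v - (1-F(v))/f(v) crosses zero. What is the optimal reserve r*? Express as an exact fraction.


Step 1: For U[0,16], F(v) = v/16 and f(v) = 1/16
Step 2: phi(v) = v - (1 - v/16)/(1/16) = v - (16 - v) = 2v - 16
Step 3: Set phi(r*) = 0: 2r* - 16 = 0
Step 4: r* = 16/2 = 8 (the number of bidders n = 1 does not enter)

8


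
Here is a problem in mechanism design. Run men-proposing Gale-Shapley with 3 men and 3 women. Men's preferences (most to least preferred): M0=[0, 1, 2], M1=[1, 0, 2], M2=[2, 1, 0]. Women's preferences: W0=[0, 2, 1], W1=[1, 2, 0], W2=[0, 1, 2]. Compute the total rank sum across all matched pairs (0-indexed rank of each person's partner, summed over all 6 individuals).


Step 1: Run Gale-Shapley (men propose, women hold best offer):
  M0 proposes to W0; she accepts
  M1 proposes to W1; she accepts
  M2 proposes to W2; she accepts
Step 2: Final matching: W0-M0, W1-M1, W2-M2
Step 3: 0-indexed ranks (man's rank of his match, then woman's): 0 + 0 + 0 + 0 + 0 + 2
Step 4: Total rank sum = 2

2


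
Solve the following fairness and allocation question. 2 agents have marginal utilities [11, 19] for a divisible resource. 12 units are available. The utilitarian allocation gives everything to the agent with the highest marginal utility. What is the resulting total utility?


Step 1: The marginal utilities are [11, 19]
Step 2: The highest marginal utility is 19
Step 3: All 12 units go to that agent
Step 4: Total utility = 19 * 12 = 228

228


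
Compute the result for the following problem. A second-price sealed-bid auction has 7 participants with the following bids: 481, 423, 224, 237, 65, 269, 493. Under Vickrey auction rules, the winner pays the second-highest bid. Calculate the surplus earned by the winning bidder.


Step 1: Sort bids in descending order: 493, 481, 423, 269, 237, 224, 65
Step 2: The winning bid is the highest: 493
Step 3: The payment equals the second-highest bid: 481
Step 4: Surplus = winner's bid - payment = 493 - 481 = 12

12


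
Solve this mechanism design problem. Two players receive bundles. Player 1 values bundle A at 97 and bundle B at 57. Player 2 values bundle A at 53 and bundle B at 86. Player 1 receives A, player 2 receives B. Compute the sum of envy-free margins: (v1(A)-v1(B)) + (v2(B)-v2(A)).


Step 1: Player 1's margin = v1(A) - v1(B) = 97 - 57 = 40
Step 2: Player 2's margin = v2(B) - v2(A) = 86 - 53 = 33
Step 3: Total margin = 40 + 33 = 73

73


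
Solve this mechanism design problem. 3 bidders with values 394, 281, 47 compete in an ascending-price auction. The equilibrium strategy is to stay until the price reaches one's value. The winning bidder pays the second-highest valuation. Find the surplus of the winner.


Step 1: Identify the highest value: 394
Step 2: Identify the second-highest value: 281
Step 3: The final price = second-highest value = 281
Step 4: Surplus = 394 - 281 = 113

113


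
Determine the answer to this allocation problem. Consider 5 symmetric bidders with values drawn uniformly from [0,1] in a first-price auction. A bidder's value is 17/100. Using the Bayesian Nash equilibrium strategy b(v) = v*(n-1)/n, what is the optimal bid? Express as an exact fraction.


Step 1: The symmetric BNE bidding function is b(v) = v * (n-1) / n
Step 2: Substitute v = 17/100 and n = 5
Step 3: b = 17/100 * 4/5
Step 4: b = 17/125

17/125


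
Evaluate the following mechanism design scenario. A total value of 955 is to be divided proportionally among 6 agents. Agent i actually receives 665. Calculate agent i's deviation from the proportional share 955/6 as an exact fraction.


Step 1: Proportional share = 955/6
Step 2: Agent's actual allocation = 665
Step 3: Excess = 665 - 955/6 = 3035/6

3035/6


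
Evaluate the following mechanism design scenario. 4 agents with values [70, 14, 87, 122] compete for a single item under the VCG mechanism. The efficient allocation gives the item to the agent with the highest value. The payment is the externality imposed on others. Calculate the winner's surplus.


Step 1: The winner is the agent with the highest value: agent 3 with value 122
Step 2: Values of other agents: [70, 14, 87]
Step 3: VCG payment = max of others' values = 87
Step 4: Surplus = 122 - 87 = 35

35


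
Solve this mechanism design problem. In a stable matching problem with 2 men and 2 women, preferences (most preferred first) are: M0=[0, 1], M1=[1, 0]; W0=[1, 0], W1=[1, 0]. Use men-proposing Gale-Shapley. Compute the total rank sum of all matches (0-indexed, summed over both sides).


Step 1: Run Gale-Shapley (men propose, women hold best offer):
  M0 proposes to W0; she accepts
  M1 proposes to W1; she accepts
Step 2: Final matching: W0-M0, W1-M1
Step 3: 0-indexed ranks (man's rank of his match, then woman's): 0 + 1 + 0 + 0
Step 4: Total rank sum = 1

1


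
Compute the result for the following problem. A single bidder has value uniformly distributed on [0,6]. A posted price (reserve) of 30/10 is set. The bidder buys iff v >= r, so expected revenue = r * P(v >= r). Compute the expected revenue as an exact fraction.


Step 1: Posted price r = 3, value support [0,6]
Step 2: P(v >= r) = (6 - 3)/6 = 1/2
Step 3: Expected revenue = r * P(v >= r) = 3 * 1/2
Step 4: Revenue = 3/2

3/2


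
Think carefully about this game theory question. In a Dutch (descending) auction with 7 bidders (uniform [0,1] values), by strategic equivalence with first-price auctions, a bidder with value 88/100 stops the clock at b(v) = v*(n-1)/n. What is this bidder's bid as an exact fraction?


Step 1: Dutch auctions are strategically equivalent to first-price auctions
Step 2: The equilibrium bid is b(v) = v*(n-1)/n
Step 3: b = 22/25 * 6/7
Step 4: b = 132/175

132/175


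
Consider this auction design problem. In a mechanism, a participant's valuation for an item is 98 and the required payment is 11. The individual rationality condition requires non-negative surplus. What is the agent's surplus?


Step 1: Surplus = value - payment = 98 - 11 = 87
Step 2: IR is satisfied (surplus >= 0)

87


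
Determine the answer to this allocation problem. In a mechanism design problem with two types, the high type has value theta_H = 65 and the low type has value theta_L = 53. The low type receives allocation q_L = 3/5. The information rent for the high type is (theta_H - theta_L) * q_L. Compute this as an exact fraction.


Step 1: theta_H - theta_L = 65 - 53 = 12
Step 2: Information rent = (theta_H - theta_L) * q_L
Step 3: = 12 * 3/5
Step 4: = 36/5

36/5


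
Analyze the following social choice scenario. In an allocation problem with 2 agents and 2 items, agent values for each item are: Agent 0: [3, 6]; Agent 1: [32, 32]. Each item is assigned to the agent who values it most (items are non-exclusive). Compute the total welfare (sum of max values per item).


Step 1: For each item, find the maximum value among all agents.
Step 2: Item 0 -> Agent 1 (value 32)
Step 3: Item 1 -> Agent 1 (value 32)
Step 4: Total welfare = 32 + 32 = 64

64


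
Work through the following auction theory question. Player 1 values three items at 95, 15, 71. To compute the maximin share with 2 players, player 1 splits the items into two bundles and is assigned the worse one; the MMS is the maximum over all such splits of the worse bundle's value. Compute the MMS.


Step 1: Item values = 95, 15, 71
Step 2: Enumerate all 2-bundle partitions and take the smaller bundle:
  Partition 1: {95} vs {15,71} -> bundles 95, 86; min = 86
  Partition 2: {15} vs {95,71} -> bundles 15, 166; min = 15
  Partition 3: {71} vs {95,15} -> bundles 71, 110; min = 71
Step 3: MMS = max(86, 15, 71) = 86

86


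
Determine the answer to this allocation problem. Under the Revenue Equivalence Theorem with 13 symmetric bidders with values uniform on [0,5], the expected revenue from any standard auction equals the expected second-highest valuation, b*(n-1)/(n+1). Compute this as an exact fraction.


Step 1: By Revenue Equivalence, expected revenue = b*(n-1)/(n+1)
Step 2: Substituting n = 13, b = 5
Step 3: Revenue = 5*(13-1)/(13+1) = 5*12/14
Step 4: Revenue = 60/14 = 30/7

30/7


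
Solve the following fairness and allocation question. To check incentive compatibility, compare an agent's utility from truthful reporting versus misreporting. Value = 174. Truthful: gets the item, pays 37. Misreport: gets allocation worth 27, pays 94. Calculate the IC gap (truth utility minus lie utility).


Step 1: U(truth) = value - payment = 174 - 37 = 137
Step 2: U(lie) = allocation - payment = 27 - 94 = -67
Step 3: IC gap = 137 - (-67) = 204

204


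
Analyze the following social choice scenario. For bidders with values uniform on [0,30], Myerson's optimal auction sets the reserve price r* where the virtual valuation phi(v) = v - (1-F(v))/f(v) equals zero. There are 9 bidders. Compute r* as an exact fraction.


Step 1: For U[0,30], F(v) = v/30 and f(v) = 1/30
Step 2: phi(v) = v - (1 - v/30)/(1/30) = v - (30 - v) = 2v - 30
Step 3: Set phi(r*) = 0: 2r* - 30 = 0
Step 4: r* = 30/2 = 15 (the number of bidders n = 9 does not enter)

15


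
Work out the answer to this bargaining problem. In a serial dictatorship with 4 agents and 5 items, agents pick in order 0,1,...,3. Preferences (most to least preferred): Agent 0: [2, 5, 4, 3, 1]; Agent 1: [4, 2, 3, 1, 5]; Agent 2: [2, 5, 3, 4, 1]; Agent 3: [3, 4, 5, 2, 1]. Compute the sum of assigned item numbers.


Step 1: Agent 0 picks item 2
Step 2: Agent 1 picks item 4
Step 3: Agent 2 picks item 5
Step 4: Agent 3 picks item 3
Step 5: Sum = 2 + 4 + 5 + 3 = 14

14


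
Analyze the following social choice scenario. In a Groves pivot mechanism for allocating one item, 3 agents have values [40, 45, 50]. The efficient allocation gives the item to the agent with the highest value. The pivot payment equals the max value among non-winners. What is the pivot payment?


Step 1: The efficient winner is agent 2 with value 50
Step 2: Other agents' values: [40, 45]
Step 3: Pivot payment = max(others) = 45
Step 4: The winner pays 45

45


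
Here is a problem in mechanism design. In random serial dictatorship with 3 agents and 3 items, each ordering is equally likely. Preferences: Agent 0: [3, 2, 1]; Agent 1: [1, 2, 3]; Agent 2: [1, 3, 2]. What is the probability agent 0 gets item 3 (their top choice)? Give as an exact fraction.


Step 1: Agent 0 wants item 3
Step 2: There are 6 possible orderings of agents
Step 3: In 5 orderings, agent 0 gets item 3
Step 4: Probability = 5/6

5/6


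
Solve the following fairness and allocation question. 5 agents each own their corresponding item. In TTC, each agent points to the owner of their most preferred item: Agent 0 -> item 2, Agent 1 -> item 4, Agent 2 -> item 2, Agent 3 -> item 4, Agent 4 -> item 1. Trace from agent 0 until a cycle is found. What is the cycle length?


Step 1: Trace the pointer graph from agent 0: 0 -> 2 -> 2
Step 2: A cycle is detected when we revisit agent 2
Step 3: The cycle is: 2 -> 2
Step 4: Cycle length = 1

1


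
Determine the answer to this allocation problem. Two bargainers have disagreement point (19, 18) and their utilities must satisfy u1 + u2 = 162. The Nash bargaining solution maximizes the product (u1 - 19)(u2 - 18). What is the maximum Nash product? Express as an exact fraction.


Step 1: The Nash solution splits surplus symmetrically above the disagreement point
Step 2: u1 = (total + d1 - d2)/2 = (162 + 19 - 18)/2 = 163/2
Step 3: u2 = (total - d1 + d2)/2 = (162 - 19 + 18)/2 = 161/2
Step 4: Nash product = (163/2 - 19) * (161/2 - 18)
Step 5: = 125/2 * 125/2 = 15625/4

15625/4


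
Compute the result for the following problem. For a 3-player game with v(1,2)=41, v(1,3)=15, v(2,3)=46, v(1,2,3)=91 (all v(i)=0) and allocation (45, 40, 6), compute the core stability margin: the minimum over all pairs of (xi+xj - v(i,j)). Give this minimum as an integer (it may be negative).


Step 1: Slack for coalition (1,2): x1+x2 - v12 = 85 - 41 = 44
Step 2: Slack for coalition (1,3): x1+x3 - v13 = 51 - 15 = 36
Step 3: Slack for coalition (2,3): x2+x3 - v23 = 46 - 46 = 0
Step 4: Minimum slack = min(44, 36, 0) = 0, attained by (2,3); no pair can gain by deviating, so the allocation is in the core

0


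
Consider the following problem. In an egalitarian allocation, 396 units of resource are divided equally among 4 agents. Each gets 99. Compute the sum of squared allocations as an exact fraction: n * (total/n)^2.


Step 1: Each agent's share = 396/4 = 99
Step 2: Square of each share = (99)^2 = 9801
Step 3: Sum of squares = 4 * 9801 = 39204

39204


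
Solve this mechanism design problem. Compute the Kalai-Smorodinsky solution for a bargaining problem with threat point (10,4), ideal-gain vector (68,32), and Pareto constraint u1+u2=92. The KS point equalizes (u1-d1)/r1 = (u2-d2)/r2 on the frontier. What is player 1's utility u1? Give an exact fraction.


Step 1: At the KS point, (u1-d1)/r1 = (u2-d2)/r2 = t and u1+u2 = 92
Step 2: u1 = d1 + r1*t and u2 = d2 + r2*t, so (d1 + r1*t) + (d2 + r2*t) = 92
Step 3: t = (92 - 10 - 4)/(68 + 32) = 78/100 = 39/50
Step 4: u1 = d1 + r1*t = 10 + 68 * 39/50 = 1576/25
Step 5: (Check: u2 = d2 + r2*t = 724/25; u1+u2 = 1576/25 + 724/25 = 92, on the frontier.)

1576/25


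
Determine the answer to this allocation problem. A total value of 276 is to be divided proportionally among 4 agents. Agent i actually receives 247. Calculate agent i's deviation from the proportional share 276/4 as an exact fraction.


Step 1: Proportional share = 276/4 = 69
Step 2: Agent's actual allocation = 247
Step 3: Excess = 247 - 69 = 178

178


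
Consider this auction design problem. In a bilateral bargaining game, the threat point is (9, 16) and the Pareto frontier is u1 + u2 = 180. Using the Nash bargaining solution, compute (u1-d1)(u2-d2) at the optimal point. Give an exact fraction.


Step 1: The Nash solution splits surplus symmetrically above the disagreement point
Step 2: u1 = (total + d1 - d2)/2 = (180 + 9 - 16)/2 = 173/2
Step 3: u2 = (total - d1 + d2)/2 = (180 - 9 + 16)/2 = 187/2
Step 4: Nash product = (173/2 - 9) * (187/2 - 16)
Step 5: = 155/2 * 155/2 = 24025/4

24025/4


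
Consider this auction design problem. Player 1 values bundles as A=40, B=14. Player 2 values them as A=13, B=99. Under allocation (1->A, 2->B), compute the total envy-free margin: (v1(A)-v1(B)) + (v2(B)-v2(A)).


Step 1: Player 1's margin = v1(A) - v1(B) = 40 - 14 = 26
Step 2: Player 2's margin = v2(B) - v2(A) = 99 - 13 = 86
Step 3: Total margin = 26 + 86 = 112

112


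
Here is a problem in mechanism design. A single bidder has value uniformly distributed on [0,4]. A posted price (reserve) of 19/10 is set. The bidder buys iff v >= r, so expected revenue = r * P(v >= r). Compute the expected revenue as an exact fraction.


Step 1: Posted price r = 19/10, value support [0,4]
Step 2: P(v >= r) = (4 - 19/10)/4 = 21/40
Step 3: Expected revenue = r * P(v >= r) = 19/10 * 21/40
Step 4: Revenue = 399/400

399/400


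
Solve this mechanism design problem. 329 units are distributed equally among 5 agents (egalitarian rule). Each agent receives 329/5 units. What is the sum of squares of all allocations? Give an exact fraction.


Step 1: Each agent's share = 329/5
Step 2: Square of each share = (329/5)^2 = 108241/25
Step 3: Sum of squares = 5 * 108241/25 = 108241/5

108241/5


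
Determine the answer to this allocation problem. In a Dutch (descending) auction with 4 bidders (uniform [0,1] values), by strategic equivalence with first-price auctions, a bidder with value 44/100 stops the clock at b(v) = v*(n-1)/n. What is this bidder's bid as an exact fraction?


Step 1: Dutch auctions are strategically equivalent to first-price auctions
Step 2: The equilibrium bid is b(v) = v*(n-1)/n
Step 3: b = 11/25 * 3/4
Step 4: b = 33/100

33/100


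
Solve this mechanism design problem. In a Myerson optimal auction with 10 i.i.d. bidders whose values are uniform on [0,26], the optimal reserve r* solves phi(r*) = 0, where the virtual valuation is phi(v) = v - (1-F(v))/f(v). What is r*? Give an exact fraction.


Step 1: For U[0,26], F(v) = v/26 and f(v) = 1/26
Step 2: phi(v) = v - (1 - v/26)/(1/26) = v - (26 - v) = 2v - 26
Step 3: Set phi(r*) = 0: 2r* - 26 = 0
Step 4: r* = 26/2 = 13 (the number of bidders n = 10 does not enter)

13


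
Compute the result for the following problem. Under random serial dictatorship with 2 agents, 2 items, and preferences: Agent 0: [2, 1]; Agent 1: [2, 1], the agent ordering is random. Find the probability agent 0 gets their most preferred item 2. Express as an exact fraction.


Step 1: Agent 0 wants item 2
Step 2: There are 2 possible orderings of agents
Step 3: In 1 orderings, agent 0 gets item 2
Step 4: Probability = 1/2

1/2


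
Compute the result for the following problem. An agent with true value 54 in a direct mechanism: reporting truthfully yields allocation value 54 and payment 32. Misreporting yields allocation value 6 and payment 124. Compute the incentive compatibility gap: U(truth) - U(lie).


Step 1: U(truth) = value - payment = 54 - 32 = 22
Step 2: U(lie) = allocation - payment = 6 - 124 = -118
Step 3: IC gap = 22 - (-118) = 140

140


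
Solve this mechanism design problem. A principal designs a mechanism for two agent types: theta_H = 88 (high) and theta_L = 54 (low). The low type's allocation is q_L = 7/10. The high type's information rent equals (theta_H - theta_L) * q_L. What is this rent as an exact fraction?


Step 1: theta_H - theta_L = 88 - 54 = 34
Step 2: Information rent = (theta_H - theta_L) * q_L
Step 3: = 34 * 7/10
Step 4: = 119/5

119/5


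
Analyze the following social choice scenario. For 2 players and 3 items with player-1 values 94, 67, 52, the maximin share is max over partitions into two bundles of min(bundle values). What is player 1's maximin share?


Step 1: Item values = 94, 67, 52
Step 2: Enumerate all 2-bundle partitions and take the smaller bundle:
  Partition 1: {94} vs {67,52} -> bundles 94, 119; min = 94
  Partition 2: {67} vs {94,52} -> bundles 67, 146; min = 67
  Partition 3: {52} vs {94,67} -> bundles 52, 161; min = 52
Step 3: MMS = max(94, 67, 52) = 94

94


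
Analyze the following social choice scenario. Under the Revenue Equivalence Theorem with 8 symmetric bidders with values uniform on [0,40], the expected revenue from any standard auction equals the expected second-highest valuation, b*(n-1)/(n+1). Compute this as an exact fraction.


Step 1: By Revenue Equivalence, expected revenue = b*(n-1)/(n+1)
Step 2: Substituting n = 8, b = 40
Step 3: Revenue = 40*(8-1)/(8+1) = 40*7/9
Step 4: Revenue = 280/9

280/9


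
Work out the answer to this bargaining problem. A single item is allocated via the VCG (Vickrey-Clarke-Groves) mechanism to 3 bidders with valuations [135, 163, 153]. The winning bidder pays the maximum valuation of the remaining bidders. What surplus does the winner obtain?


Step 1: The winner is the agent with the highest value: agent 1 with value 163
Step 2: Values of other agents: [135, 153]
Step 3: VCG payment = max of others' values = 153
Step 4: Surplus = 163 - 153 = 10

10


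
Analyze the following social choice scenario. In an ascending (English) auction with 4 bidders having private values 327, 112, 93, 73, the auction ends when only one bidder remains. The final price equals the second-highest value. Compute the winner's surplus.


Step 1: Identify the highest value: 327
Step 2: Identify the second-highest value: 112
Step 3: The final price = second-highest value = 112
Step 4: Surplus = 327 - 112 = 215

215


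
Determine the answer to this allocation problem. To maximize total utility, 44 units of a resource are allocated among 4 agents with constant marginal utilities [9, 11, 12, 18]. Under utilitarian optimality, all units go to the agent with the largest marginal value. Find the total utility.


Step 1: The marginal utilities are [9, 11, 12, 18]
Step 2: The highest marginal utility is 18
Step 3: All 44 units go to that agent
Step 4: Total utility = 18 * 44 = 792

792


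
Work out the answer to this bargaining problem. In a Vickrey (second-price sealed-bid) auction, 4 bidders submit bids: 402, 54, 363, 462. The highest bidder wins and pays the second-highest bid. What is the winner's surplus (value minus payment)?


Step 1: Sort bids in descending order: 462, 402, 363, 54
Step 2: The winning bid is the highest: 462
Step 3: The payment equals the second-highest bid: 402
Step 4: Surplus = winner's bid - payment = 462 - 402 = 60

60


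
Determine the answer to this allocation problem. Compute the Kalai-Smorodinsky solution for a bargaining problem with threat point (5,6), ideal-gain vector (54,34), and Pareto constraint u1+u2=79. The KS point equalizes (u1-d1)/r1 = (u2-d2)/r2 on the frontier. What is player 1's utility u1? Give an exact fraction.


Step 1: At the KS point, (u1-d1)/r1 = (u2-d2)/r2 = t and u1+u2 = 79
Step 2: u1 = d1 + r1*t and u2 = d2 + r2*t, so (d1 + r1*t) + (d2 + r2*t) = 79
Step 3: t = (79 - 5 - 6)/(54 + 34) = 68/88 = 17/22
Step 4: u1 = d1 + r1*t = 5 + 54 * 17/22 = 514/11
Step 5: (Check: u2 = d2 + r2*t = 355/11; u1+u2 = 514/11 + 355/11 = 79, on the frontier.)

514/11


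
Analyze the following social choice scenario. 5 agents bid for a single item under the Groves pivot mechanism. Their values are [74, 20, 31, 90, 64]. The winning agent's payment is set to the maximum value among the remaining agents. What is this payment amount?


Step 1: The efficient winner is agent 3 with value 90
Step 2: Other agents' values: [74, 20, 31, 64]
Step 3: Pivot payment = max(others) = 74
Step 4: The winner pays 74

74


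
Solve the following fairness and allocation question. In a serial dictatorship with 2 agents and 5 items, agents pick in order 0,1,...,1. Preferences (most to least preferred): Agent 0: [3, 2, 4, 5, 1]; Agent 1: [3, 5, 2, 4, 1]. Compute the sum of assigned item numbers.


Step 1: Agent 0 picks item 3
Step 2: Agent 1 picks item 5
Step 3: Sum = 3 + 5 = 8

8


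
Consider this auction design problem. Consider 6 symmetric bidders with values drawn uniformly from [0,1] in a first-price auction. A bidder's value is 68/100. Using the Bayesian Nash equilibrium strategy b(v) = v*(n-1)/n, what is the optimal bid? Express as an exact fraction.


Step 1: The symmetric BNE bidding function is b(v) = v * (n-1) / n
Step 2: Substitute v = 17/25 and n = 6
Step 3: b = 17/25 * 5/6
Step 4: b = 17/30

17/30


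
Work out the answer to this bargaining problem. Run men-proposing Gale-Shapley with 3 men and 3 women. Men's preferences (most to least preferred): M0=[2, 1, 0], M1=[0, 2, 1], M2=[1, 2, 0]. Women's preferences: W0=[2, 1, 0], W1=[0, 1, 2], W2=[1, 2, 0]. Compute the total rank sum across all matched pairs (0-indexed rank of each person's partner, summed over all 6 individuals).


Step 1: Run Gale-Shapley (men propose, women hold best offer):
  M0 proposes to W2; she accepts
  M1 proposes to W0; she accepts
  M2 proposes to W1; she accepts
Step 2: Final matching: W0-M1, W1-M2, W2-M0
Step 3: 0-indexed ranks (man's rank of his match, then woman's): 0 + 1 + 0 + 2 + 0 + 2
Step 4: Total rank sum = 5

5


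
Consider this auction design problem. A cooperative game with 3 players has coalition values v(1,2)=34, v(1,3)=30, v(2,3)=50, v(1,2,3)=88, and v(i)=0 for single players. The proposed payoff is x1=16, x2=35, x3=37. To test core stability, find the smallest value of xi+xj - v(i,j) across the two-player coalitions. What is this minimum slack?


Step 1: Slack for coalition (1,2): x1+x2 - v12 = 51 - 34 = 17
Step 2: Slack for coalition (1,3): x1+x3 - v13 = 53 - 30 = 23
Step 3: Slack for coalition (2,3): x2+x3 - v23 = 72 - 50 = 22
Step 4: Minimum slack = min(17, 23, 22) = 17, attained by (1,2); no pair can gain by deviating, so the allocation is in the core

17


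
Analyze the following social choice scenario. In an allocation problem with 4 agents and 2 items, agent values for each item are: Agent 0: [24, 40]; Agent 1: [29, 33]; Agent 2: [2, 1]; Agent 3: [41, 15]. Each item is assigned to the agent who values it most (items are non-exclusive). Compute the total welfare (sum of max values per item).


Step 1: For each item, find the maximum value among all agents.
Step 2: Item 0 -> Agent 3 (value 41)
Step 3: Item 1 -> Agent 0 (value 40)
Step 4: Total welfare = 41 + 40 = 81

81


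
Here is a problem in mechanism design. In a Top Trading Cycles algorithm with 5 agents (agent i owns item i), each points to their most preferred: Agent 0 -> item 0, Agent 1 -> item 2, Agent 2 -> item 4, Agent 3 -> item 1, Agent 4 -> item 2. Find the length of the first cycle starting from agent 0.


Step 1: Trace the pointer graph from agent 0: 0 -> 0
Step 2: A cycle is detected when we revisit agent 0
Step 3: The cycle is: 0 -> 0
Step 4: Cycle length = 1

1


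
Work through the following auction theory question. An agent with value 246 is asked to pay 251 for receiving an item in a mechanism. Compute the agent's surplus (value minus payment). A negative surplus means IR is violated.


Step 1: Surplus = value - payment = 246 - 251 = -5
Step 2: IR is violated (surplus < 0)

-5


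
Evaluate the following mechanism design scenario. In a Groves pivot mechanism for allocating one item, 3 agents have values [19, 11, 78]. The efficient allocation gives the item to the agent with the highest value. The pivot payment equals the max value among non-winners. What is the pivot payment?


Step 1: The efficient winner is agent 2 with value 78
Step 2: Other agents' values: [19, 11]
Step 3: Pivot payment = max(others) = 19
Step 4: The winner pays 19

19


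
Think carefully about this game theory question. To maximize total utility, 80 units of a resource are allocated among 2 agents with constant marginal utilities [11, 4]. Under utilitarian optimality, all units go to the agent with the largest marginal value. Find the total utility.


Step 1: The marginal utilities are [11, 4]
Step 2: The highest marginal utility is 11
Step 3: All 80 units go to that agent
Step 4: Total utility = 11 * 80 = 880

880


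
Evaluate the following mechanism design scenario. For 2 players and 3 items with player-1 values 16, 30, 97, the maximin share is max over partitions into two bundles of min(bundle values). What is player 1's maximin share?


Step 1: Item values = 16, 30, 97
Step 2: Enumerate all 2-bundle partitions and take the smaller bundle:
  Partition 1: {16} vs {30,97} -> bundles 16, 127; min = 16
  Partition 2: {30} vs {16,97} -> bundles 30, 113; min = 30
  Partition 3: {97} vs {16,30} -> bundles 97, 46; min = 46
Step 3: MMS = max(16, 30, 46) = 46

46


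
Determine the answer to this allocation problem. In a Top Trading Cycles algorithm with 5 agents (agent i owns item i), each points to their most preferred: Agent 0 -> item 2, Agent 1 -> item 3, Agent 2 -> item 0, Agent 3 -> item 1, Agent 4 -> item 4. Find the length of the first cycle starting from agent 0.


Step 1: Trace the pointer graph from agent 0: 0 -> 2 -> 0
Step 2: A cycle is detected when we revisit agent 0
Step 3: The cycle is: 0 -> 2 -> 0
Step 4: Cycle length = 2

2


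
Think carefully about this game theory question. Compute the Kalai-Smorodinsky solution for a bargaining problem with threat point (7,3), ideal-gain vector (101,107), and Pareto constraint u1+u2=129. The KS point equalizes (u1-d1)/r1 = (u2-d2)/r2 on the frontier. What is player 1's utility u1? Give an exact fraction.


Step 1: At the KS point, (u1-d1)/r1 = (u2-d2)/r2 = t and u1+u2 = 129
Step 2: u1 = d1 + r1*t and u2 = d2 + r2*t, so (d1 + r1*t) + (d2 + r2*t) = 129
Step 3: t = (129 - 7 - 3)/(101 + 107) = 119/208
Step 4: u1 = d1 + r1*t = 7 + 101 * 119/208 = 13475/208
Step 5: (Check: u2 = d2 + r2*t = 13357/208; u1+u2 = 13475/208 + 13357/208 = 129, on the frontier.)

13475/208


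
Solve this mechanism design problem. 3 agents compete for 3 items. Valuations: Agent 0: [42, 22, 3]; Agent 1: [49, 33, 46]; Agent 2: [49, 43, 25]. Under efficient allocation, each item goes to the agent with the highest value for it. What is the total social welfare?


Step 1: For each item, find the maximum value among all agents.
Step 2: Item 0 -> Agent 1 (value 49)
Step 3: Item 1 -> Agent 2 (value 43)
Step 4: Item 2 -> Agent 1 (value 46)
Step 5: Total welfare = 49 + 43 + 46 = 138

138


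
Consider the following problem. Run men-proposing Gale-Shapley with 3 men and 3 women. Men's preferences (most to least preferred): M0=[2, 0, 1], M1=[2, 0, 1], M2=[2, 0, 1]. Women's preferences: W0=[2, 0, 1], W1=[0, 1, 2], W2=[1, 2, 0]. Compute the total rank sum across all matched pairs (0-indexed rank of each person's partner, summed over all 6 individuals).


Step 1: Run Gale-Shapley (men propose, women hold best offer):
  M0 proposes to W2; she accepts
  M1 proposes to W2; she switches from M0
  M2 proposes to W2; rejected
  M2 proposes to W0; she accepts
  M0 proposes to W0; rejected
  M0 proposes to W1; she accepts
Step 2: Final matching: W0-M2, W1-M0, W2-M1
Step 3: 0-indexed ranks (man's rank of his match, then woman's): 1 + 0 + 2 + 0 + 0 + 0
Step 4: Total rank sum = 3

3


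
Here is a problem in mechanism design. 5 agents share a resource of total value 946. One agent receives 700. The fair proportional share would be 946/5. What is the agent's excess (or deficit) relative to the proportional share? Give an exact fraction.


Step 1: Proportional share = 946/5
Step 2: Agent's actual allocation = 700
Step 3: Excess = 700 - 946/5 = 2554/5

2554/5


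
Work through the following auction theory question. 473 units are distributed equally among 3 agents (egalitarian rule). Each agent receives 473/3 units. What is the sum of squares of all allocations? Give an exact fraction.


Step 1: Each agent's share = 473/3
Step 2: Square of each share = (473/3)^2 = 223729/9
Step 3: Sum of squares = 3 * 223729/9 = 223729/3

223729/3


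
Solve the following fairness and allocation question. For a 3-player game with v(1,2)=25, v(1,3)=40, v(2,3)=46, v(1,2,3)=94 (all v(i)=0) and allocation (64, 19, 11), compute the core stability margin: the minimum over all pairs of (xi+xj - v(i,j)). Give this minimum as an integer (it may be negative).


Step 1: Slack for coalition (1,2): x1+x2 - v12 = 83 - 25 = 58
Step 2: Slack for coalition (1,3): x1+x3 - v13 = 75 - 40 = 35
Step 3: Slack for coalition (2,3): x2+x3 - v23 = 30 - 46 = -16
Step 4: Minimum slack = min(58, 35, -16) = -16, attained by (2,3); coalition (2,3) can block (slack < 0), so the allocation is not in the core

-16


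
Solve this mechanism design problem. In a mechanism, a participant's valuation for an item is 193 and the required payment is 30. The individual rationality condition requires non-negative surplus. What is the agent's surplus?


Step 1: Surplus = value - payment = 193 - 30 = 163
Step 2: IR is satisfied (surplus >= 0)

163


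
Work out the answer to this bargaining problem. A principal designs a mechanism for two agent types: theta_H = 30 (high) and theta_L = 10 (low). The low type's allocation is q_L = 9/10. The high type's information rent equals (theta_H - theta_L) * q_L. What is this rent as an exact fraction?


Step 1: theta_H - theta_L = 30 - 10 = 20
Step 2: Information rent = (theta_H - theta_L) * q_L
Step 3: = 20 * 9/10
Step 4: = 18

18


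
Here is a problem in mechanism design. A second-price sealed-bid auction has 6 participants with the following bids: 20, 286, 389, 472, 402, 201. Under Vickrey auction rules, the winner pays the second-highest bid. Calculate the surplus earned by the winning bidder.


Step 1: Sort bids in descending order: 472, 402, 389, 286, 201, 20
Step 2: The winning bid is the highest: 472
Step 3: The payment equals the second-highest bid: 402
Step 4: Surplus = winner's bid - payment = 472 - 402 = 70

70


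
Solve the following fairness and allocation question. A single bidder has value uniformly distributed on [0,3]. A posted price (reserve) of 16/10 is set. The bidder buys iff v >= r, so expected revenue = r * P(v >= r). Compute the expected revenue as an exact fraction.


Step 1: Posted price r = 8/5, value support [0,3]
Step 2: P(v >= r) = (3 - 8/5)/3 = 7/15
Step 3: Expected revenue = r * P(v >= r) = 8/5 * 7/15
Step 4: Revenue = 56/75

56/75
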